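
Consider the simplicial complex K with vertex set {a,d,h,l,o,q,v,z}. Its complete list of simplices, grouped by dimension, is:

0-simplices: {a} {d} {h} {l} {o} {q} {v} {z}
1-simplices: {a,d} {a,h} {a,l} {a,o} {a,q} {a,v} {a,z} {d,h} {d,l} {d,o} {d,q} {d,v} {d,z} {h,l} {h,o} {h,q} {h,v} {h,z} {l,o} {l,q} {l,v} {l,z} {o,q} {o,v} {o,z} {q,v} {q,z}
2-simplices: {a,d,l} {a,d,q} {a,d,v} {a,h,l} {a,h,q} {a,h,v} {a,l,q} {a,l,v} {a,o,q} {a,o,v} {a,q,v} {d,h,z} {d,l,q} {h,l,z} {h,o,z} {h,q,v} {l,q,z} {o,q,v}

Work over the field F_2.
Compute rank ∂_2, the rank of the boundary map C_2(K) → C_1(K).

rank∂_2=15

n_0=8 n_1=27 n_2=18  [Z2]
∂1: piv[ad,ah,al,ao,aq,av,az] rk=7  ker:dh,dl,do,dq,dv,dz,hl,ho,hq,hv,hz,lo,lq,lv,lz,oq,ov,oz,qv,qz
∂2: piv[adl,adq,adv,ahl,ahq,ahv,alq,alv,aoq,aov,aqv,dhz,hlz,hoz,lqz] rk=15  ker:dlq,hqv,oqv
rk∂_2=15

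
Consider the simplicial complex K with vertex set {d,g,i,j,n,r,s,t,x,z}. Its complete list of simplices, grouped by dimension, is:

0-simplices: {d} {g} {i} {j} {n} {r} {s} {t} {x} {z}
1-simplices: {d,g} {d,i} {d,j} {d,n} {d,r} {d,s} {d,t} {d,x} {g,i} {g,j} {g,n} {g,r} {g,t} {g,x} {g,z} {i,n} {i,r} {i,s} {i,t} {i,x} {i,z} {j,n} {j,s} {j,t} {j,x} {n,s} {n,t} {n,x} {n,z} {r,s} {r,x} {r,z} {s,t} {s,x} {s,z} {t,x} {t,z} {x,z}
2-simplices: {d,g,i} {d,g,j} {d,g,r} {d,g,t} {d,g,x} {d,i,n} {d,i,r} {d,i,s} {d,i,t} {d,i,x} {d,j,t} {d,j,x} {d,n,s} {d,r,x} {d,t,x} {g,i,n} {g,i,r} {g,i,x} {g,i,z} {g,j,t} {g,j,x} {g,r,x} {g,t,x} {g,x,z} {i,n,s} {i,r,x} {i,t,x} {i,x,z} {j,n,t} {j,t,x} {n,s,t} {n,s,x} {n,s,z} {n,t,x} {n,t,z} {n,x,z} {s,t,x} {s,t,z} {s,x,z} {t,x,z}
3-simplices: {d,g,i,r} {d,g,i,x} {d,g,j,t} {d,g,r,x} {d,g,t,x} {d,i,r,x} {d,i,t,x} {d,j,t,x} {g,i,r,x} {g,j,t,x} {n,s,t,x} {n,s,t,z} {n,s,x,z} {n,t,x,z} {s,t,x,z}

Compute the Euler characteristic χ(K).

n_0=10 n_1=38 n_2=40 n_3=15
χ=+10−38+40−15=-3

χ(K)=-3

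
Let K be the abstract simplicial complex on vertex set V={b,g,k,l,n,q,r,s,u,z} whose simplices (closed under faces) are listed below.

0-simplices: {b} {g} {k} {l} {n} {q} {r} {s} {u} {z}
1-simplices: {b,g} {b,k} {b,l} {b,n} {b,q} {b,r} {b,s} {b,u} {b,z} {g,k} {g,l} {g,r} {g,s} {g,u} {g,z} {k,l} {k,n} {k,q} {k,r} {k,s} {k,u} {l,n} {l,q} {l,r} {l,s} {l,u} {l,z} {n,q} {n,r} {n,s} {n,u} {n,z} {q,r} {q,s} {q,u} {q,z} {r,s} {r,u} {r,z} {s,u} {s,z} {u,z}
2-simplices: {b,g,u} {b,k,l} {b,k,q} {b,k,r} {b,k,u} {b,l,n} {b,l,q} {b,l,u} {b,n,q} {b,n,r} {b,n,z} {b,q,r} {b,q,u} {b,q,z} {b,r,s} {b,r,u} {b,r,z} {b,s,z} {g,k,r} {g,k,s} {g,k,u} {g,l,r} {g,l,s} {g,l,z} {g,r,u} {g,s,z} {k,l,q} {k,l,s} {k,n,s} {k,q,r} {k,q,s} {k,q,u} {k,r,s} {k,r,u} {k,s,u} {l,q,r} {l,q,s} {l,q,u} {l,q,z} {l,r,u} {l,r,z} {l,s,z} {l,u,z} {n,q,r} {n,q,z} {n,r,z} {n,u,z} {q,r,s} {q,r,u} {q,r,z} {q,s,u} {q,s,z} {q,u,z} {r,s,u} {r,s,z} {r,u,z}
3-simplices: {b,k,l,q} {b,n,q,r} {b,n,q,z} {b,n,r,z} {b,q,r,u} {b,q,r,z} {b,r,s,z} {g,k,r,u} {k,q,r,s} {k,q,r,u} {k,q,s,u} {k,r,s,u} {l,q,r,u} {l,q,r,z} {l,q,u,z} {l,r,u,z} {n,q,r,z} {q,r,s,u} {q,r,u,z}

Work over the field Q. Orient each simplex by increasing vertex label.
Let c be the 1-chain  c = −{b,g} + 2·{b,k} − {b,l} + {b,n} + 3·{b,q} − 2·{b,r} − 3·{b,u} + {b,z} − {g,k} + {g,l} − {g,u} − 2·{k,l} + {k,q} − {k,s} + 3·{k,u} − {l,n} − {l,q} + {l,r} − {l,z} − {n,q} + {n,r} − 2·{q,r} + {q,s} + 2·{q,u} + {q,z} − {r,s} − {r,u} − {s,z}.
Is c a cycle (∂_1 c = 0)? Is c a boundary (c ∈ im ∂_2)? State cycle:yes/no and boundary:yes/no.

cycle:yes boundary:yes

n_0=10 n_1=42 n_2=56 n_3=19  [Q]
∂1: piv[bg,bk,bl,bn,bq,br,bs,bu,bz] rk=9  ker:gk,gl,gr,gs,gu,gz,kl,kn,kq,kr,ks,ku,ln,lq,lr,ls,lu,lz,nq,nr,ns,nu,nz,qr,qs,qu,qz,rs,ru,rz,su,sz,uz
∂2: piv[bgu,bkl,bkq,bkr,bku,bln,blq,blu,bnq,bnr,bnz,bqr,bqu,bqz,brs,bru,brz,bsz,gkr,gks,gku,glr,gls,glz,gsz,kls,kns,kqs,krs,ksu,luz,nuz] rk=32  ker:gru,klq,kqr,kqu,kru,lqr,lqs,lqu,lqz,lru,lrz,lsz,nqr,nqz,nrz,qrs,qru,qrz,qsu,qsz,quz,rsu,rsz,ruz
∂3: piv[bklq,bnqr,bnqz,bnrz,bqru,bqrz,brsz,gkru,kqrs,kqru,kqsu,krsu,lqru,lqrz,lquz,lruz] rk=16  ker:nqrz,qrsu,qruz
∂1c = 0
c vs im∂2: reduces to 0 ⇒ boundary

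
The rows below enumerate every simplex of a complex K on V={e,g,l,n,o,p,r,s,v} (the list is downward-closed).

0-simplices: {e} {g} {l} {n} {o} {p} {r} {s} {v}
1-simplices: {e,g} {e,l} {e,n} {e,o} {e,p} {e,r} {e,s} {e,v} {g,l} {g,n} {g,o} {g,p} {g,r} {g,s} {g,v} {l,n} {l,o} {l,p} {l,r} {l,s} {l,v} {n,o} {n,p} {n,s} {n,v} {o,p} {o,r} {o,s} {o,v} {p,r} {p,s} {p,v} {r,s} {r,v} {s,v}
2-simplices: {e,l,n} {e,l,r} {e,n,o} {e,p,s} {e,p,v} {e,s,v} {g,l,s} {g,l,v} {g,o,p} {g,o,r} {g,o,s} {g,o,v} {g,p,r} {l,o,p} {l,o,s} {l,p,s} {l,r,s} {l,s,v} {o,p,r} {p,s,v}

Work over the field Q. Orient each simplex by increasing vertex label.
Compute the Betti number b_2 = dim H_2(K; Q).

n_0=9 n_1=35 n_2=20  [Q]
∂1: piv[eg,el,en,eo,ep,er,es,ev] rk=8  ker:gl,gn,go,gp,gr,gs,gv,ln,lo,lp,lr,ls,lv,no,np,ns,nv,op,or,os,ov,pr,ps,pv,rs,rv,sv
∂2: piv[eln,elr,eno,eps,epv,esv,gls,glv,gop,gor,gos,gov,gpr,lop,los,lps,lrs,lsv] rk=18  ker:opr,psv
b_2=(20−18)−0=2

b_2=2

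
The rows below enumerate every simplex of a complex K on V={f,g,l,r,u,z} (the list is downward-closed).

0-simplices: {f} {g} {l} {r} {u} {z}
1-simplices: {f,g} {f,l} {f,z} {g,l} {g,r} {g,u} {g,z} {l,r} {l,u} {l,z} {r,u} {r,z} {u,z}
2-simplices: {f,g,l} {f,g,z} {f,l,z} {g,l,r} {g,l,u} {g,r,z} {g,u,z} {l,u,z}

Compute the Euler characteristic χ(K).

n_0=6 n_1=13 n_2=8
χ=+6−13+8=1

χ(K)=1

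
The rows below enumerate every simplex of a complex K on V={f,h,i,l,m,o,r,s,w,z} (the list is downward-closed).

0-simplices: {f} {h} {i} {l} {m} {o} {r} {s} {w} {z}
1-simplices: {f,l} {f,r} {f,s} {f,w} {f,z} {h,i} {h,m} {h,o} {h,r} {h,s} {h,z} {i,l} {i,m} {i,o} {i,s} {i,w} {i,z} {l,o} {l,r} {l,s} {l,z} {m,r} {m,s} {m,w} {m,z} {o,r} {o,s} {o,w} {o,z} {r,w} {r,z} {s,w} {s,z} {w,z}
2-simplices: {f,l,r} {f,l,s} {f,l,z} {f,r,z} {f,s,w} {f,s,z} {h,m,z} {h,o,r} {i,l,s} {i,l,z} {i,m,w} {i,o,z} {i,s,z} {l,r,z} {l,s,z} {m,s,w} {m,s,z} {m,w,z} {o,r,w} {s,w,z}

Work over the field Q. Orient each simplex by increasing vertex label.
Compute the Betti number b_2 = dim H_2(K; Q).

n_0=10 n_1=34 n_2=20  [Q]
∂1: piv[fl,fr,fs,fw,fz,hi,hm,ho,hr] rk=9  ker:hs,hz,il,im,io,is,iw,iz,lo,lr,ls,lz,mr,ms,mw,mz,or,os,ow,oz,rw,rz,sw,sz,wz
∂2: piv[flr,fls,flz,frz,fsw,fsz,hmz,hor,ils,ilz,imw,ioz,msw,msz,mwz,orw] rk=16  ker:isz,lrz,lsz,swz
b_2=(20−16)−0=4

b_2=4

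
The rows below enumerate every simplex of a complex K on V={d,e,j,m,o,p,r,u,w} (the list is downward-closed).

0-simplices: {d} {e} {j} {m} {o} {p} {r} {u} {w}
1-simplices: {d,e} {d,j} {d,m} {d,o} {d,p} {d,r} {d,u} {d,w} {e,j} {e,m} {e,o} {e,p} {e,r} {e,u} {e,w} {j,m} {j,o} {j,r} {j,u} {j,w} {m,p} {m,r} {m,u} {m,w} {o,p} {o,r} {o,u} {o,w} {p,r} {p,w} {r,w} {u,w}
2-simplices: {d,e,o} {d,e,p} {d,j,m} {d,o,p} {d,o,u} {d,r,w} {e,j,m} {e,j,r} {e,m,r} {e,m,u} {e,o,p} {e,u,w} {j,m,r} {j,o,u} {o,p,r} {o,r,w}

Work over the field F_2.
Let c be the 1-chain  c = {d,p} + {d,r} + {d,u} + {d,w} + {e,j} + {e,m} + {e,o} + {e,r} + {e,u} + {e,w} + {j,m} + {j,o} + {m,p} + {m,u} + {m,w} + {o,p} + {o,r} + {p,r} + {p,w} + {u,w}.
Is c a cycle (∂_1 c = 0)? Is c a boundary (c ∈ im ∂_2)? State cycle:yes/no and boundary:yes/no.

n_0=9 n_1=32 n_2=16  [Z2]
∂1: piv[de,dj,dm,do,dp,dr,du,dw] rk=8  ker:ej,em,eo,ep,er,eu,ew,jm,jo,jr,ju,jw,mp,mr,mu,mw,op,or,ou,ow,pr,pw,rw,uw
∂2: piv[deo,dep,djm,dop,dou,drw,ejm,ejr,emr,emu,euw,jou,opr,orw] rk=14  ker:eop,jmr
∂1c = {j} + {m} + {p} + {w}

cycle:no boundary:no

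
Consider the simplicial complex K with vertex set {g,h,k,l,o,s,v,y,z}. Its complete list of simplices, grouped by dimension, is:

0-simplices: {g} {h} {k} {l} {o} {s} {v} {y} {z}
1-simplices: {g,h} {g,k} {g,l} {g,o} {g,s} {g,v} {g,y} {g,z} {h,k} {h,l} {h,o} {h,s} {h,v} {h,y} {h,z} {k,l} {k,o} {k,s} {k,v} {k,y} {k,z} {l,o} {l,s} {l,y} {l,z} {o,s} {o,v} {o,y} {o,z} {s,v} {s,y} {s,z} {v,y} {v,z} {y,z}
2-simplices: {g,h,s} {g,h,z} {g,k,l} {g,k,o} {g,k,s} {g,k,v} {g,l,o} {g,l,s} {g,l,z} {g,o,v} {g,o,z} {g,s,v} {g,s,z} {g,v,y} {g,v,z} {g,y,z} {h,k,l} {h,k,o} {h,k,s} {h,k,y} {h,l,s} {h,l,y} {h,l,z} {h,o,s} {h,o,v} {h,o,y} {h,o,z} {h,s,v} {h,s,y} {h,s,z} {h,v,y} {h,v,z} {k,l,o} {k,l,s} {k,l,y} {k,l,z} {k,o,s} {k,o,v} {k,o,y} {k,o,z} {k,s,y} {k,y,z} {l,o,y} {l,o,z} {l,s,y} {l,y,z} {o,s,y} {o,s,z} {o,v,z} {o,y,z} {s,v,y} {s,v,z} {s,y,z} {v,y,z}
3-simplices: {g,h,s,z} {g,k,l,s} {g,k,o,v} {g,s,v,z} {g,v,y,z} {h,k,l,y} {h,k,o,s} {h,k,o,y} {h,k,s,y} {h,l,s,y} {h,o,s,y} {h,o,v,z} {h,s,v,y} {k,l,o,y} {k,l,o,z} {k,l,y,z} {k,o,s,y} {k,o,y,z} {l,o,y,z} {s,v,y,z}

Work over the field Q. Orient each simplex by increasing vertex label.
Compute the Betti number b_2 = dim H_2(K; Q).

n_0=9 n_1=35 n_2=54 n_3=20  [Q]
∂1: piv[gh,gk,gl,go,gs,gv,gy,gz] rk=8  ker:hk,hl,ho,hs,hv,hy,hz,kl,ko,ks,kv,ky,kz,lo,ls,ly,lz,os,ov,oy,oz,sv,sy,sz,vy,vz,yz
∂2: piv[ghs,ghz,gkl,gko,gks,gkv,glo,gls,glz,gov,goz,gsv,gsz,gvy,gvz,gyz,hkl,hko,hks,hky,hly,hos,hov,hoy,hsy,hvy,klz] rk=27  ker:hls,hlz,hoz,hsv,hsz,hvz,klo,kls,kly,kos,kov,koy,koz,ksy,kyz,loy,loz,lsy,lyz,osy,osz,ovz,oyz,svy,svz,syz,vyz
∂3: piv[ghsz,gkls,gkov,gsvz,gvyz,hkly,hkos,hkoy,hksy,hlsy,hosy,hovz,hsvy,kloy,kloz,klyz,koyz,svyz] rk=18  ker:kosy,loyz
b_2=(54−27)−18=9

b_2=9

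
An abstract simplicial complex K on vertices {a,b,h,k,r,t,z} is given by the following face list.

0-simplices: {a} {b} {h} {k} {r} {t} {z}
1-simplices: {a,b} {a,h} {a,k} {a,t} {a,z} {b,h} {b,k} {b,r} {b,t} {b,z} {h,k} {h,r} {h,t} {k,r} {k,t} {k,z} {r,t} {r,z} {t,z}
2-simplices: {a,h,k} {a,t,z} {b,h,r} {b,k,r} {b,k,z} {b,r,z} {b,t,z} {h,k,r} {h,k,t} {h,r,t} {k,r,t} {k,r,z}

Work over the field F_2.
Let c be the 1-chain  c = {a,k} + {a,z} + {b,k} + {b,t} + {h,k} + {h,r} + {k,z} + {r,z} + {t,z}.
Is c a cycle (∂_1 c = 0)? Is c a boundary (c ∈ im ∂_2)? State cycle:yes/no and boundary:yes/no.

cycle:yes boundary:no

n_0=7 n_1=19 n_2=12  [Z2]
∂1: piv[ab,ah,ak,at,az,br] rk=6  ker:bh,bk,bt,bz,hk,hr,ht,kr,kt,kz,rt,rz,tz
∂2: piv[ahk,atz,bhr,bkr,bkz,brz,btz,hkr,hkt,hrt] rk=10  ker:krt,krz
∂1c = 0
c vs im∂2: residual ≠ 0 ⇒ not boundary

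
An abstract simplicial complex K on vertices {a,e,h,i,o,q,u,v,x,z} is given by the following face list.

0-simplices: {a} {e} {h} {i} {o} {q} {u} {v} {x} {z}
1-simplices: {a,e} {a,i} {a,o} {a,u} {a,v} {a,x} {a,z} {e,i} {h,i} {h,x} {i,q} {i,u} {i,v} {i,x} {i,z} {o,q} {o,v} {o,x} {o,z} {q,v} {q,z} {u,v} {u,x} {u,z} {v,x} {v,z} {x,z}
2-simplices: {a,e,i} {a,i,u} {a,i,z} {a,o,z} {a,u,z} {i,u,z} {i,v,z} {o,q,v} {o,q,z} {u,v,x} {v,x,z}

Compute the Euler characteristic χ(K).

χ(K)=-6

n_0=10 n_1=27 n_2=11
χ=+10−27+11=-6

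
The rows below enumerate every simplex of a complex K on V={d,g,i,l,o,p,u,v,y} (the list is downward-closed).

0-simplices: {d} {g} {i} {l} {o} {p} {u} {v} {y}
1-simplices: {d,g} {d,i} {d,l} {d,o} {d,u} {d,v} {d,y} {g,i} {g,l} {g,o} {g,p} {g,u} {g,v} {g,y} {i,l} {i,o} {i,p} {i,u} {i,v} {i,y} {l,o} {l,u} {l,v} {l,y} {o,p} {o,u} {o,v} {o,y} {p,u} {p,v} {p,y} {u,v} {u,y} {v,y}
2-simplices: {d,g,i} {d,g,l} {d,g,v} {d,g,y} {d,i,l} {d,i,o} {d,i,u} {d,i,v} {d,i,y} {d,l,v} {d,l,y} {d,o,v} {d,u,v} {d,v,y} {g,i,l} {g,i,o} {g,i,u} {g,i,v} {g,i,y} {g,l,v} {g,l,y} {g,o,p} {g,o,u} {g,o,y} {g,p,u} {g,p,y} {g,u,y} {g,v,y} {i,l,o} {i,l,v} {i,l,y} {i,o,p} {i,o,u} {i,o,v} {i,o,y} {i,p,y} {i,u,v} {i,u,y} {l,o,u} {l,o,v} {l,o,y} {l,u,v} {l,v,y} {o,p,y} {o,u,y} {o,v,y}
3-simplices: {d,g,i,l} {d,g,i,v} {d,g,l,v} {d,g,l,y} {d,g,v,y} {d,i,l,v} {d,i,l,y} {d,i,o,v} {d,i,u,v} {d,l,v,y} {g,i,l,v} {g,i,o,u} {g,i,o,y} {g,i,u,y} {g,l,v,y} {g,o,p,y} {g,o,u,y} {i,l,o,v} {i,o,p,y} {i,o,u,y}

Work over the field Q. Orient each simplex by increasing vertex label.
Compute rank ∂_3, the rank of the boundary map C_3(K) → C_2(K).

rank∂_3=17

n_0=9 n_1=34 n_2=46 n_3=20  [Q]
∂1: piv[dg,di,dl,do,du,dv,dy,gp] rk=8  ker:gi,gl,go,gu,gv,gy,il,io,ip,iu,iv,iy,lo,lu,lv,ly,op,ou,ov,oy,pu,pv,py,uv,uy,vy
∂2: piv[dgi,dgl,dgv,dgy,dil,dio,diu,div,diy,dlv,dly,dov,duv,dvy,gio,giu,gop,gou,goy,gpu,gpy,guy,ilo,iop,lou] rk=25  ker:gil,giv,giy,glv,gly,gvy,ilv,ily,iou,iov,ioy,ipy,iuv,iuy,lov,loy,luv,lvy,opy,ouy,ovy
∂3: piv[dgil,dgiv,dglv,dgly,dgvy,dilv,dily,diov,diuv,dlvy,giou,gioy,giuy,gopy,gouy,ilov,iopy] rk=17  ker:gilv,glvy,iouy
rk∂_3=17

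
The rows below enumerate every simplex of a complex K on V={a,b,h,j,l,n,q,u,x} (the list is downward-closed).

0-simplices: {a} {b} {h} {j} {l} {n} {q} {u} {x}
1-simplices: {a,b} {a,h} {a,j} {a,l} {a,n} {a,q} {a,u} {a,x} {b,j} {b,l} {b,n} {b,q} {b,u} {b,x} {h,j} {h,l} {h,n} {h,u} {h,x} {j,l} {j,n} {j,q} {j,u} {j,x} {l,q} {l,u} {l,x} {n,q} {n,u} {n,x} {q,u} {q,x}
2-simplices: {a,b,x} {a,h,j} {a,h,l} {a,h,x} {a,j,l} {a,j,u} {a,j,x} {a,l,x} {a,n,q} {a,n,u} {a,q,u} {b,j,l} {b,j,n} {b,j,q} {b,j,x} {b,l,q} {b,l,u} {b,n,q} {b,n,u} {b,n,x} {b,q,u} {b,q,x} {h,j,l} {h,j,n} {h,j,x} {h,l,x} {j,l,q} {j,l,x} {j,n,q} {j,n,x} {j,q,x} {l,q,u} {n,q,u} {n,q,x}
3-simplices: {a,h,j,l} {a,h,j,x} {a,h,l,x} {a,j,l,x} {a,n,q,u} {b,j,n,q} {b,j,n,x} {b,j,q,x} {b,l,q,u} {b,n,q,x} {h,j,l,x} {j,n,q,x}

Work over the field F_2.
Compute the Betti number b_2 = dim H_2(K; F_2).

n_0=9 n_1=32 n_2=34 n_3=12  [Z2]
∂1: piv[ab,ah,aj,al,an,aq,au,ax] rk=8  ker:bj,bl,bn,bq,bu,bx,hj,hl,hn,hu,hx,jl,jn,jq,ju,jx,lq,lu,lx,nq,nu,nx,qu,qx
∂2: piv[abx,ahj,ahl,ahx,ajl,aju,ajx,alx,anq,anu,aqu,bjl,bjn,bjq,bjx,blq,blu,bnq,bnu,bnx,bqx,hjn] rk=22  ker:bqu,hjl,hjx,hlx,jlq,jlx,jnq,jnx,jqx,lqu,nqu,nqx
∂3: piv[ahjl,ahjx,ahlx,ajlx,anqu,bjnq,bjnx,bjqx,blqu,bnqx] rk=10  ker:hjlx,jnqx
b_2=(34−22)−10=2

b_2=2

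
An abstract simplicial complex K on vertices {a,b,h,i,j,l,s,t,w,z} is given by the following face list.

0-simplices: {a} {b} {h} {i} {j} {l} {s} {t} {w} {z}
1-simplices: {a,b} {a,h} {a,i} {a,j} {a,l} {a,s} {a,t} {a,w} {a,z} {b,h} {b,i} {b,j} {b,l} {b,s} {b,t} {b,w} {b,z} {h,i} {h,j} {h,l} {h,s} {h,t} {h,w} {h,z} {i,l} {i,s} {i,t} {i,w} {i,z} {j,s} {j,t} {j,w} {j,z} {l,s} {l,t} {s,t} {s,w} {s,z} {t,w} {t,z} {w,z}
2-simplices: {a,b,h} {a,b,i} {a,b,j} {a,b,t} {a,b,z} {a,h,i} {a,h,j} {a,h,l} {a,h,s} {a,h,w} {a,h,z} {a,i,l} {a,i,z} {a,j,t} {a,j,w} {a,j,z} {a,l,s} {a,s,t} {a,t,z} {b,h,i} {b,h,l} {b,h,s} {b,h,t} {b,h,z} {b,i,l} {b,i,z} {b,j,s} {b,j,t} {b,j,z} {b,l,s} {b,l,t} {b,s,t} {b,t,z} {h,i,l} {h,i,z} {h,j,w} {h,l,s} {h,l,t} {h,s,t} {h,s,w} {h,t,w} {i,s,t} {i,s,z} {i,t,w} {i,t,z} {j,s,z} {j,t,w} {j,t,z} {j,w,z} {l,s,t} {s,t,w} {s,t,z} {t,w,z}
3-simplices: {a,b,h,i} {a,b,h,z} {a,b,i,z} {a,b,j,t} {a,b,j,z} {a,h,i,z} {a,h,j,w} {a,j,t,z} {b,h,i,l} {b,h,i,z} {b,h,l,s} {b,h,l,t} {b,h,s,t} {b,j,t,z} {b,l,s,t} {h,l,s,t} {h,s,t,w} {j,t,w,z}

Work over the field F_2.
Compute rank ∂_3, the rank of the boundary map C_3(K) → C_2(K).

n_0=10 n_1=41 n_2=53 n_3=18  [Z2]
∂1: piv[ab,ah,ai,aj,al,as,at,aw,az] rk=9  ker:bh,bi,bj,bl,bs,bt,bw,bz,hi,hj,hl,hs,ht,hw,hz,il,is,it,iw,iz,js,jt,jw,jz,ls,lt,st,sw,sz,tw,tz,wz
∂2: piv[abh,abi,abj,abt,abz,ahi,ahj,ahl,ahs,ahw,ahz,ail,aiz,ajt,ajw,ajz,als,ast,atz,bhl,bhs,bht,bjs,blt,hsw,htw,ist,isz,itw,itz,jwz] rk=31  ker:bhi,bhz,bil,biz,bjt,bjz,bls,bst,btz,hil,hiz,hjw,hls,hlt,hst,jsz,jtw,jtz,lst,stw,stz,twz
∂3: piv[abhi,abhz,abiz,abjt,abjz,ahiz,ahjw,ajtz,bhil,bhls,bhlt,bhst,bjtz,blst,hstw,jtwz] rk=16  ker:bhiz,hlst
rk∂_3=16

rank∂_3=16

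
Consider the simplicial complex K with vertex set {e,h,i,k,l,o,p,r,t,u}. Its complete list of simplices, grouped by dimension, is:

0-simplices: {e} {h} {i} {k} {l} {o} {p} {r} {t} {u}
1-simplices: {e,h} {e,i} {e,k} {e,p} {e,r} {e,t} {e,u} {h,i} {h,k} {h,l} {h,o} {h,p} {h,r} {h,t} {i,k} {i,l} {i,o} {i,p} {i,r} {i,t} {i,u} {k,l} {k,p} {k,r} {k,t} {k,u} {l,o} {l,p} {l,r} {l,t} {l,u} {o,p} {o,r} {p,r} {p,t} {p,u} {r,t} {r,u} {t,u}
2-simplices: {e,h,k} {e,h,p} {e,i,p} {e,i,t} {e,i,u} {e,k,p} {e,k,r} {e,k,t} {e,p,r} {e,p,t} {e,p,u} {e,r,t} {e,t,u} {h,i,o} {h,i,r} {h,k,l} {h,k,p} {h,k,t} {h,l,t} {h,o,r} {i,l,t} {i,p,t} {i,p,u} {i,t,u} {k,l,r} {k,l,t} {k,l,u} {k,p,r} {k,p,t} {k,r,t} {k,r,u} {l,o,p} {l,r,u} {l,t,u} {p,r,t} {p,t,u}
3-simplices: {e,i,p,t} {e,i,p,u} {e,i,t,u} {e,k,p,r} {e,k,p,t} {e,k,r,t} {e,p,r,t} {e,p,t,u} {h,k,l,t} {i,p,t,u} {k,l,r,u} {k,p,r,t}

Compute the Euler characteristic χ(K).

n_0=10 n_1=39 n_2=36 n_3=12
χ=+10−39+36−12=-5

χ(K)=-5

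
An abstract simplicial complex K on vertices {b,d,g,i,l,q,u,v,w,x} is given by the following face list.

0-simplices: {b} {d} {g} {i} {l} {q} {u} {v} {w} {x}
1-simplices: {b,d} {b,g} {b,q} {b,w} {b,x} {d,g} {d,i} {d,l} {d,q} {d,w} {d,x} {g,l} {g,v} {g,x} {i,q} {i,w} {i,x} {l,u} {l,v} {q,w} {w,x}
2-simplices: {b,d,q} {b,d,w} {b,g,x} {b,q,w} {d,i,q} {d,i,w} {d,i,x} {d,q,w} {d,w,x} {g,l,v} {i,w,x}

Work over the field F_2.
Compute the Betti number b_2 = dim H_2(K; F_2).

b_2=2

n_0=10 n_1=21 n_2=11  [Z2]
∂1: piv[bd,bg,bq,bw,bx,di,dl,gv,lu] rk=9  ker:dg,dq,dw,dx,gl,gx,iq,iw,ix,lv,qw,wx
∂2: piv[bdq,bdw,bgx,bqw,diq,diw,dix,dwx,glv] rk=9  ker:dqw,iwx
b_2=(11−9)−0=2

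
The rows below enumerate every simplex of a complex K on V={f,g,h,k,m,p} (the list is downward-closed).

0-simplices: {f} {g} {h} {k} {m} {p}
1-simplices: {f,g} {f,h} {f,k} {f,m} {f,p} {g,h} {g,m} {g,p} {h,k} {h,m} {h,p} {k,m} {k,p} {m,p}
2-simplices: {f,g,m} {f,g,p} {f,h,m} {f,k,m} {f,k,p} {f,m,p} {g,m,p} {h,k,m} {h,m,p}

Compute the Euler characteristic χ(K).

χ(K)=1

n_0=6 n_1=14 n_2=9
χ=+6−14+9=1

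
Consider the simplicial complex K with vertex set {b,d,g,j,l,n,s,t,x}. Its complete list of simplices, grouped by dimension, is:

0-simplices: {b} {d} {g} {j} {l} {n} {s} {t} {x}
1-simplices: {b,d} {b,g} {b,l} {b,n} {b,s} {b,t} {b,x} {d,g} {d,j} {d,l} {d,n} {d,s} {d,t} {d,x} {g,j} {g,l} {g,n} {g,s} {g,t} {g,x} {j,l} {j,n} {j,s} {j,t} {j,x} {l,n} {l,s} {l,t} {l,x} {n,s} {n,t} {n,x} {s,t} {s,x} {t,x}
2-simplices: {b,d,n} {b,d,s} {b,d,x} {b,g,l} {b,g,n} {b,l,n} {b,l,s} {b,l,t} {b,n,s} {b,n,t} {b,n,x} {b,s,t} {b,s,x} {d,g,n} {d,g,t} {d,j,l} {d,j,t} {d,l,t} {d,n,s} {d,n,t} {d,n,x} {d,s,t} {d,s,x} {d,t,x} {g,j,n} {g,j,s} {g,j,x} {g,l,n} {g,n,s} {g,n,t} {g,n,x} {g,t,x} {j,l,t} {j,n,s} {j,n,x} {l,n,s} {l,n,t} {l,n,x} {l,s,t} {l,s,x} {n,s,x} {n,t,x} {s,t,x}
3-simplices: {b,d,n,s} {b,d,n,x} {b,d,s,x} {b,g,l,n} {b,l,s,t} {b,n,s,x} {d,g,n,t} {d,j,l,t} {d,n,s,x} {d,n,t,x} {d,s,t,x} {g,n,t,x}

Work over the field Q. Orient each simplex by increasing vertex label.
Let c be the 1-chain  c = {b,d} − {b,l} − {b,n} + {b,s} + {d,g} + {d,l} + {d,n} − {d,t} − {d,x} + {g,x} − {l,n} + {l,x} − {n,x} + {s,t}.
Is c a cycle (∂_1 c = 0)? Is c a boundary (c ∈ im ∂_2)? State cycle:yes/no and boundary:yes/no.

n_0=9 n_1=35 n_2=43 n_3=12  [Q]
∂1: piv[bd,bg,bl,bn,bs,bt,bx,dj] rk=8  ker:dg,dl,dn,ds,dt,dx,gj,gl,gn,gs,gt,gx,jl,jn,js,jt,jx,ln,ls,lt,lx,ns,nt,nx,st,sx,tx
∂2: piv[bdn,bds,bdx,bgl,bgn,bln,bls,blt,bns,bnt,bnx,bst,bsx,dgn,dgt,djl,djt,dlt,dnt,dtx,gjn,gjs,gjx,gns,gnx,lnx] rk=26  ker:dns,dnx,dst,dsx,gln,gnt,gtx,jlt,jns,jnx,lns,lnt,lst,lsx,nsx,ntx,stx
∂3: piv[bdns,bdnx,bdsx,bgln,blst,bnsx,dgnt,djlt,dntx,dstx,gntx] rk=11  ker:dnsx
∂1c = 0
c vs im∂2: reduces to 0 ⇒ boundary

cycle:yes boundary:yes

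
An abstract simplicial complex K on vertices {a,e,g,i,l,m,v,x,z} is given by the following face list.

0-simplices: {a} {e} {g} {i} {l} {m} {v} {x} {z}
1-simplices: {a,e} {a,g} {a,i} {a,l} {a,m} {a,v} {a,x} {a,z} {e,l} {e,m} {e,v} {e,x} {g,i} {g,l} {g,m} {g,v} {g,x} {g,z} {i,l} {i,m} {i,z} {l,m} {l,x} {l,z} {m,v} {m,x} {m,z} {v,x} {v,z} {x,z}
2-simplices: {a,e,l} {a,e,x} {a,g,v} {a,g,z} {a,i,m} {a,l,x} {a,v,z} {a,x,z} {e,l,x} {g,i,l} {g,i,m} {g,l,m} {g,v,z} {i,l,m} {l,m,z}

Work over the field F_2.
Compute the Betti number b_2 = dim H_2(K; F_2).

b_2=3

n_0=9 n_1=30 n_2=15  [Z2]
∂1: piv[ae,ag,ai,al,am,av,ax,az] rk=8  ker:el,em,ev,ex,gi,gl,gm,gv,gx,gz,il,im,iz,lm,lx,lz,mv,mx,mz,vx,vz,xz
∂2: piv[ael,aex,agv,agz,aim,alx,avz,axz,gil,gim,glm,lmz] rk=12  ker:elx,gvz,ilm
b_2=(15−12)−0=3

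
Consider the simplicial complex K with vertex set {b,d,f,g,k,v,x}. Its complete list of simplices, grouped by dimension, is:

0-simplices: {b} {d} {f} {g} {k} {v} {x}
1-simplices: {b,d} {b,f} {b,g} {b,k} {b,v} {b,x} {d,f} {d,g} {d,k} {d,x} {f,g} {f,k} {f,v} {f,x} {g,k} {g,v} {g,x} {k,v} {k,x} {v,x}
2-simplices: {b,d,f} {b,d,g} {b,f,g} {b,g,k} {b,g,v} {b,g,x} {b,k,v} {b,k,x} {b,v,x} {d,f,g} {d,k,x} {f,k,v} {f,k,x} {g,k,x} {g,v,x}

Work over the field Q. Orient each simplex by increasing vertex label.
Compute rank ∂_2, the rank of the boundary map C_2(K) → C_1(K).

n_0=7 n_1=20 n_2=15  [Q]
∂1: piv[bd,bf,bg,bk,bv,bx] rk=6  ker:df,dg,dk,dx,fg,fk,fv,fx,gk,gv,gx,kv,kx,vx
∂2: piv[bdf,bdg,bfg,bgk,bgv,bgx,bkv,bkx,bvx,dkx,fkv,fkx] rk=12  ker:dfg,gkx,gvx
rk∂_2=12

rank∂_2=12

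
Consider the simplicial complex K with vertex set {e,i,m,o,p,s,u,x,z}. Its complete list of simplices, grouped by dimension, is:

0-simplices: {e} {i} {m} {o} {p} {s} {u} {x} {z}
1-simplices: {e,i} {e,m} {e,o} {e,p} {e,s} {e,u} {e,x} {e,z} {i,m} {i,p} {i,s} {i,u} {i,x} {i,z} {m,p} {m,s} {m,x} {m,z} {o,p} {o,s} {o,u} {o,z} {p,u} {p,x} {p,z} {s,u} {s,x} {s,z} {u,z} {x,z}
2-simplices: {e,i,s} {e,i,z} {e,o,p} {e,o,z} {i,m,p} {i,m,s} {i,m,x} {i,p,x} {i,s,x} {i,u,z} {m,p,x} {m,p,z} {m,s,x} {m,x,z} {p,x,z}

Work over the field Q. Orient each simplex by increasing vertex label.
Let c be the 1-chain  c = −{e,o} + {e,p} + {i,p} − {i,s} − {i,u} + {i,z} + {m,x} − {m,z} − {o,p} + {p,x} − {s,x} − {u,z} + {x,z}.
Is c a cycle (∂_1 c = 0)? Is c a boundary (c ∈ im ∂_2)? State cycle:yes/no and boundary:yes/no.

n_0=9 n_1=30 n_2=15  [Q]
∂1: piv[ei,em,eo,ep,es,eu,ex,ez] rk=8  ker:im,ip,is,iu,ix,iz,mp,ms,mx,mz,op,os,ou,oz,pu,px,pz,su,sx,sz,uz,xz
∂2: piv[eis,eiz,eop,eoz,imp,ims,imx,ipx,isx,iuz,mpz,mxz] rk=12  ker:mpx,msx,pxz
∂1c = 0
c vs im∂2: reduces to 0 ⇒ boundary

cycle:yes boundary:yes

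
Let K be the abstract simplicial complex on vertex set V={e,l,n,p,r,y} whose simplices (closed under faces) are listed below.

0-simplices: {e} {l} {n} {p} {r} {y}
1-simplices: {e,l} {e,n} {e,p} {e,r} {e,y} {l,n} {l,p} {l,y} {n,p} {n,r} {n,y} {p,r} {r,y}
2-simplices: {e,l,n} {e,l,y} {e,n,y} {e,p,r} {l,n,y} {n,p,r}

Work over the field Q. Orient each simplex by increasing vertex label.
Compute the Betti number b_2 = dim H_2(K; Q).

n_0=6 n_1=13 n_2=6  [Q]
∂1: piv[el,en,ep,er,ey] rk=5  ker:ln,lp,ly,np,nr,ny,pr,ry
∂2: piv[eln,ely,eny,epr,npr] rk=5  ker:lny
b_2=(6−5)−0=1

b_2=1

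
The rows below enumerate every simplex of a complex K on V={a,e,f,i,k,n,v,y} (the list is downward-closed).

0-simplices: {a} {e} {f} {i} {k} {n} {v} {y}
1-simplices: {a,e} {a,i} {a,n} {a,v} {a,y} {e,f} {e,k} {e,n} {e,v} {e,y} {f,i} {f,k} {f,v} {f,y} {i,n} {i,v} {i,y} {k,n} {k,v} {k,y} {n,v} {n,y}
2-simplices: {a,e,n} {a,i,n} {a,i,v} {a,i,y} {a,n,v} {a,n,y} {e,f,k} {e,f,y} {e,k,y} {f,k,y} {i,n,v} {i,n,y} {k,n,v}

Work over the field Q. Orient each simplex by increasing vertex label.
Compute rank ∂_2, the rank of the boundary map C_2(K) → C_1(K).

rank∂_2=10

n_0=8 n_1=22 n_2=13  [Q]
∂1: piv[ae,ai,an,av,ay,ef,ek] rk=7  ker:en,ev,ey,fi,fk,fv,fy,in,iv,iy,kn,kv,ky,nv,ny
∂2: piv[aen,ain,aiv,aiy,anv,any,efk,efy,eky,knv] rk=10  ker:fky,inv,iny
rk∂_2=10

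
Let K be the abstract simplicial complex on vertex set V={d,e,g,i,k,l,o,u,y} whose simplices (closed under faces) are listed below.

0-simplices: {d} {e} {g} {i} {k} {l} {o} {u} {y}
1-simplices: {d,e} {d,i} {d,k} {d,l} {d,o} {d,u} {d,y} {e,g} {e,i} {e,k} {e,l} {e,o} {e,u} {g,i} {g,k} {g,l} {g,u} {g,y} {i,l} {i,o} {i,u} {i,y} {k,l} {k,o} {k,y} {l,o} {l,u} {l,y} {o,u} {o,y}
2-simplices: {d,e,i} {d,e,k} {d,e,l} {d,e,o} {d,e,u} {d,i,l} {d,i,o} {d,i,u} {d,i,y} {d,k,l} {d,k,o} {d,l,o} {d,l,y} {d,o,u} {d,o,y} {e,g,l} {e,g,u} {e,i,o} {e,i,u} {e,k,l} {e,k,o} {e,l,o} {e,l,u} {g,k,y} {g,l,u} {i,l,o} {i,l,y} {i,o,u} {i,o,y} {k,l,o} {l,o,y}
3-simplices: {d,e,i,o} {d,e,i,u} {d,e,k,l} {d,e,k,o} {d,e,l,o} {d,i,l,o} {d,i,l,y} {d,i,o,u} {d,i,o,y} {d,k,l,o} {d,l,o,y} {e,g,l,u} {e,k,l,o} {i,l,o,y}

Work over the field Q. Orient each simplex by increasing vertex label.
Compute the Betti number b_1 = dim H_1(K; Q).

b_1=3

n_0=9 n_1=30 n_2=31 n_3=14  [Q]
∂1: piv[de,di,dk,dl,do,du,dy,eg] rk=8  ker:ei,ek,el,eo,eu,gi,gk,gl,gu,gy,il,io,iu,iy,kl,ko,ky,lo,lu,ly,ou,oy
∂2: piv[dei,dek,del,deo,deu,dil,dio,diu,diy,dkl,dko,dlo,dly,dou,doy,egl,egu,elu,gky] rk=19  ker:eio,eiu,ekl,eko,elo,glu,ilo,ily,iou,ioy,klo,loy
∂3: piv[deio,deiu,dekl,deko,delo,dilo,dily,diou,dioy,dklo,dloy,eglu] rk=12  ker:eklo,iloy
b_1=(30−8)−19=3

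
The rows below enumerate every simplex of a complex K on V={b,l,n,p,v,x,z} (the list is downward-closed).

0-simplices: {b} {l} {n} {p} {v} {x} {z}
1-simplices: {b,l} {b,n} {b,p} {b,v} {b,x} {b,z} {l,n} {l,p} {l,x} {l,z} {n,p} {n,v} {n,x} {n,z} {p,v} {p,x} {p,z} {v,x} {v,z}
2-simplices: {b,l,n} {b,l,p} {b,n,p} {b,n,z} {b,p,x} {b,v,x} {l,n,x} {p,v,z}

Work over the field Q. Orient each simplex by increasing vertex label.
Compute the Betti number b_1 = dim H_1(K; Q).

n_0=7 n_1=19 n_2=8  [Q]
∂1: piv[bl,bn,bp,bv,bx,bz] rk=6  ker:ln,lp,lx,lz,np,nv,nx,nz,pv,px,pz,vx,vz
∂2: piv[bln,blp,bnp,bnz,bpx,bvx,lnx,pvz] rk=8
b_1=(19−6)−8=5

b_1=5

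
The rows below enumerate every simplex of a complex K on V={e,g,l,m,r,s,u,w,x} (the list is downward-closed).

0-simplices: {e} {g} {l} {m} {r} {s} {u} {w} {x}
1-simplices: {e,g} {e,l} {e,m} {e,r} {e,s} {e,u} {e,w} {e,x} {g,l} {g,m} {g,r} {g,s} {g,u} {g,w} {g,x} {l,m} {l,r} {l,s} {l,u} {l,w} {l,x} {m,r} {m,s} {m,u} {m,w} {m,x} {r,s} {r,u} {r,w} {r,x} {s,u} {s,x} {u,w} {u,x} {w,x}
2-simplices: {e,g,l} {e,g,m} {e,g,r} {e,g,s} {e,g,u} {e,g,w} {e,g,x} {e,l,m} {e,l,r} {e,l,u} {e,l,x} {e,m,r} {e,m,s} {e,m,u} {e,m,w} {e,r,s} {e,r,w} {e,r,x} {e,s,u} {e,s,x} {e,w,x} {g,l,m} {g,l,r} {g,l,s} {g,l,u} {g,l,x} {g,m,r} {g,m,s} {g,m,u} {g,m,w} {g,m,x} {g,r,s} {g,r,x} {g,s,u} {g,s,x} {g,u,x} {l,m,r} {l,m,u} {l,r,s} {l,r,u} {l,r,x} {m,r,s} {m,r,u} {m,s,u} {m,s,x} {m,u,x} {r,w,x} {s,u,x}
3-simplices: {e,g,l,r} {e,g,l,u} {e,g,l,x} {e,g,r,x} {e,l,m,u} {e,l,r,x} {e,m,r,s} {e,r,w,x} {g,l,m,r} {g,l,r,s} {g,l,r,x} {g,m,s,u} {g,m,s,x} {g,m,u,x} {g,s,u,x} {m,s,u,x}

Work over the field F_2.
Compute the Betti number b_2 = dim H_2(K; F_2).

b_2=9

n_0=9 n_1=35 n_2=48 n_3=16  [Z2]
∂1: piv[eg,el,em,er,es,eu,ew,ex] rk=8  ker:gl,gm,gr,gs,gu,gw,gx,lm,lr,ls,lu,lw,lx,mr,ms,mu,mw,mx,rs,ru,rw,rx,su,sx,uw,ux,wx
∂2: piv[egl,egm,egr,egs,egu,egw,egx,elm,elr,elu,elx,emr,ems,emu,emw,ers,erw,erx,esu,esx,ewx,gls,gmx,gux,lru] rk=25  ker:glm,glr,glu,glx,gmr,gms,gmu,gmw,grs,grx,gsu,gsx,lmr,lmu,lrs,lrx,mrs,mru,msu,msx,mux,rwx,sux
∂3: piv[eglr,eglu,eglx,egrx,elmu,elrx,emrs,erwx,glmr,glrs,gmsu,gmsx,gmux,gsux] rk=14  ker:glrx,msux
b_2=(48−25)−14=9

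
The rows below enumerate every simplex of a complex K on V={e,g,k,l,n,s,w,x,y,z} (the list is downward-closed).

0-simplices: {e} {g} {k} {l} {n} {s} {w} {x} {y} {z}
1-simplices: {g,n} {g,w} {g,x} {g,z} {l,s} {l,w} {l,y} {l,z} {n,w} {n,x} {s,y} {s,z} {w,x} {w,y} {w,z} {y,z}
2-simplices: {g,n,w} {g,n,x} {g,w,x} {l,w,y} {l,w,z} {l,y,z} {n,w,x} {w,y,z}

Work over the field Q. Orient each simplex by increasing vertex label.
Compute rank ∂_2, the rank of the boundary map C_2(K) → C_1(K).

n_0=10 n_1=16 n_2=8  [Q]
∂1: piv[gn,gw,gx,gz,ls,lw,ly] rk=7  ker:lz,nw,nx,sy,sz,wx,wy,wz,yz
∂2: piv[gnw,gnx,gwx,lwy,lwz,lyz] rk=6  ker:nwx,wyz
rk∂_2=6

rank∂_2=6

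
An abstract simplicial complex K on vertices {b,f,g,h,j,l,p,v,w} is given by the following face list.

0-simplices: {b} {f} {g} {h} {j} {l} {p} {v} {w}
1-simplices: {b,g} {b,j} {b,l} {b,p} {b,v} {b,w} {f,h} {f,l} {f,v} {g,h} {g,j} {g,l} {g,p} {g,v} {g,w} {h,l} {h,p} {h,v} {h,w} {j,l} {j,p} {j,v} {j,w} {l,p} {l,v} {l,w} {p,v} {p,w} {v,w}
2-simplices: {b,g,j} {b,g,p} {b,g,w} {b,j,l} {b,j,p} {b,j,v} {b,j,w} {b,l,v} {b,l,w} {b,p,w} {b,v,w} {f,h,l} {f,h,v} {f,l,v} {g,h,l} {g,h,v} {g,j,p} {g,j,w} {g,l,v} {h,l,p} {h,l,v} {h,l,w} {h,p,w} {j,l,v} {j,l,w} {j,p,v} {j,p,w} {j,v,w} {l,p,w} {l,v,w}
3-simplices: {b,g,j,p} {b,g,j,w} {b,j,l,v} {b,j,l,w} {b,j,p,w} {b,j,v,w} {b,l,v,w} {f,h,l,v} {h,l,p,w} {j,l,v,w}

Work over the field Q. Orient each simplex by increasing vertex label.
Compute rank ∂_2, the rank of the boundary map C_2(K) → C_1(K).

rank∂_2=20

n_0=9 n_1=29 n_2=30 n_3=10  [Q]
∂1: piv[bg,bj,bl,bp,bv,bw,fh,fl] rk=8  ker:fv,gh,gj,gl,gp,gv,gw,hl,hp,hv,hw,jl,jp,jv,jw,lp,lv,lw,pv,pw,vw
∂2: piv[bgj,bgp,bgw,bjl,bjp,bjv,bjw,blv,blw,bpw,bvw,fhl,fhv,flv,ghl,ghv,hlp,hlw,hpw,jpv] rk=20  ker:gjp,gjw,glv,hlv,jlv,jlw,jpw,jvw,lpw,lvw
∂3: piv[bgjp,bgjw,bjlv,bjlw,bjpw,bjvw,blvw,fhlv,hlpw] rk=9  ker:jlvw
rk∂_2=20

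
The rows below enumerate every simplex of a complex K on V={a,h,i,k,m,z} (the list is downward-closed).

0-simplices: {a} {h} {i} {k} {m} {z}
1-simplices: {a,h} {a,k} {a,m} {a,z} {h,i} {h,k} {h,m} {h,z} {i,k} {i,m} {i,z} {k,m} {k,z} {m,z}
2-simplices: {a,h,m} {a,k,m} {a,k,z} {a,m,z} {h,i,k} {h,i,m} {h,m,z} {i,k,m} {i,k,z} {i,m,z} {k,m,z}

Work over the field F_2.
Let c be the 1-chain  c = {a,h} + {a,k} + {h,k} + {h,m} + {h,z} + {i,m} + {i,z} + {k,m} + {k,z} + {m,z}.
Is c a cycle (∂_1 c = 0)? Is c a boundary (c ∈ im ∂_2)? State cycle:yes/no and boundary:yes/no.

cycle:yes boundary:yes

n_0=6 n_1=14 n_2=11  [Z2]
∂1: piv[ah,ak,am,az,hi] rk=5  ker:hk,hm,hz,ik,im,iz,km,kz,mz
∂2: piv[ahm,akm,akz,amz,hik,him,hmz,ikm,ikz] rk=9  ker:imz,kmz
∂1c = 0
c vs im∂2: reduces to 0 ⇒ boundary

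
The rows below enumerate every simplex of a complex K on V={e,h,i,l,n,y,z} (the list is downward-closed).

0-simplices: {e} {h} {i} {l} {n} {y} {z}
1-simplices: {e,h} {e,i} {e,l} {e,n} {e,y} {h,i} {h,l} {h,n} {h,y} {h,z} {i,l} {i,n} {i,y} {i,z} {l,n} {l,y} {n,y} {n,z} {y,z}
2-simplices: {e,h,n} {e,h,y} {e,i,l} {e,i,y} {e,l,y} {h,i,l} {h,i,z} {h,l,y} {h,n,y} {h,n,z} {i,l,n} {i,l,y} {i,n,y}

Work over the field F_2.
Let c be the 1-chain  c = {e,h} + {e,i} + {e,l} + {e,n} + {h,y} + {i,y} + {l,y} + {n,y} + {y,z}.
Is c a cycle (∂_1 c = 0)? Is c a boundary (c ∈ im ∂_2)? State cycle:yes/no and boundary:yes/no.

cycle:no boundary:no

n_0=7 n_1=19 n_2=13  [Z2]
∂1: piv[eh,ei,el,en,ey,hz] rk=6  ker:hi,hl,hn,hy,il,in,iy,iz,ln,ly,ny,nz,yz
∂2: piv[ehn,ehy,eil,eiy,ely,hil,hiz,hly,hny,hnz,iln,iny] rk=12  ker:ily
∂1c = {y} + {z}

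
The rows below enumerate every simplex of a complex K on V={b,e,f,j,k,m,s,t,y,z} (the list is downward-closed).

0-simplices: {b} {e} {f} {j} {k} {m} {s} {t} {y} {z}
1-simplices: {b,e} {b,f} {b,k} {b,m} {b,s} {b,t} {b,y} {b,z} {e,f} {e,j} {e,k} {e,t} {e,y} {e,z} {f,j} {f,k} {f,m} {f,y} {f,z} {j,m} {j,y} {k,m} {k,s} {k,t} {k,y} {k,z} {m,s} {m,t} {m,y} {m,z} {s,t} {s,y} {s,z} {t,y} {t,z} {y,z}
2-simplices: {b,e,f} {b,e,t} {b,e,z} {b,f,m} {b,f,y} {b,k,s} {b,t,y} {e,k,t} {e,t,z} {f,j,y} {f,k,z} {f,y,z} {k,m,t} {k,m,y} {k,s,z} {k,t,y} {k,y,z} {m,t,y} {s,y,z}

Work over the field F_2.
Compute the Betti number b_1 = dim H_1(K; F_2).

b_1=9

n_0=10 n_1=36 n_2=19  [Z2]
∂1: piv[be,bf,bk,bm,bs,bt,by,bz,ej] rk=9  ker:ef,ek,et,ey,ez,fj,fk,fm,fy,fz,jm,jy,km,ks,kt,ky,kz,ms,mt,my,mz,st,sy,sz,ty,tz,yz
∂2: piv[bef,bet,bez,bfm,bfy,bks,bty,ekt,etz,fjy,fkz,fyz,kmt,kmy,ksz,kty,kyz,syz] rk=18  ker:mty
b_1=(36−9)−18=9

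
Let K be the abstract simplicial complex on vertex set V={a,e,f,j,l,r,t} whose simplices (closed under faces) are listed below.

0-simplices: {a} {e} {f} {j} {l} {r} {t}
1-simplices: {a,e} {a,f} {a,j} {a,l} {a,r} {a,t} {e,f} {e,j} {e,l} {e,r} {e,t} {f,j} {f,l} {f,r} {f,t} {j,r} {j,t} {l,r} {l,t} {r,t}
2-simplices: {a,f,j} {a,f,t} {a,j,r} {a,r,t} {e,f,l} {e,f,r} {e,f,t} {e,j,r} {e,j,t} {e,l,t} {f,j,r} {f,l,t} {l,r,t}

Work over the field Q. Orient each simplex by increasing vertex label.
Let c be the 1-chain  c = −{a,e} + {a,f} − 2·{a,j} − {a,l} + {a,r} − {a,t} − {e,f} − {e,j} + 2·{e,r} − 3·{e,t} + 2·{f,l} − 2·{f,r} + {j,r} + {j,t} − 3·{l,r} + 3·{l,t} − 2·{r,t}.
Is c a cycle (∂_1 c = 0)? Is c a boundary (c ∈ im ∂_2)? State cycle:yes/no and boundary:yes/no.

n_0=7 n_1=20 n_2=13  [Q]
∂1: piv[ae,af,aj,al,ar,at] rk=6  ker:ef,ej,el,er,et,fj,fl,fr,ft,jr,jt,lr,lt,rt
∂2: piv[afj,aft,ajr,art,efl,efr,eft,ejr,ejt,elt,fjr,lrt] rk=12  ker:flt
∂1c = 3·{a} + 2·{e} − 5·{j} + {l} + {r} − 2·{t}

cycle:no boundary:no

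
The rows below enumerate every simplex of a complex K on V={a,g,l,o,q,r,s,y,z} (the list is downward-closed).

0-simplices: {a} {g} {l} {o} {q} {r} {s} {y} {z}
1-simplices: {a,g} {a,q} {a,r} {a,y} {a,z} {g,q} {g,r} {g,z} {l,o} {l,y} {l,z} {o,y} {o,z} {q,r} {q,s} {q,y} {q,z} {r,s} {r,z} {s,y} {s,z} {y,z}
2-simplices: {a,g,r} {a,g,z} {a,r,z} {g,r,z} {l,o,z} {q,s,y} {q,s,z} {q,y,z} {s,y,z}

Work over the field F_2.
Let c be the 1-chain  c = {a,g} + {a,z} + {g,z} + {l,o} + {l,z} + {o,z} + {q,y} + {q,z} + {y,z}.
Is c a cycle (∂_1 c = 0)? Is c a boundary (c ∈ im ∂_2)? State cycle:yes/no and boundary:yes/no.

n_0=9 n_1=22 n_2=9  [Z2]
∂1: piv[ag,aq,ar,ay,az,lo,ly,qs] rk=8  ker:gq,gr,gz,lz,oy,oz,qr,qy,qz,rs,rz,sy,sz,yz
∂2: piv[agr,agz,arz,loz,qsy,qsz,qyz] rk=7  ker:grz,syz
∂1c = 0
c vs im∂2: reduces to 0 ⇒ boundary

cycle:yes boundary:yes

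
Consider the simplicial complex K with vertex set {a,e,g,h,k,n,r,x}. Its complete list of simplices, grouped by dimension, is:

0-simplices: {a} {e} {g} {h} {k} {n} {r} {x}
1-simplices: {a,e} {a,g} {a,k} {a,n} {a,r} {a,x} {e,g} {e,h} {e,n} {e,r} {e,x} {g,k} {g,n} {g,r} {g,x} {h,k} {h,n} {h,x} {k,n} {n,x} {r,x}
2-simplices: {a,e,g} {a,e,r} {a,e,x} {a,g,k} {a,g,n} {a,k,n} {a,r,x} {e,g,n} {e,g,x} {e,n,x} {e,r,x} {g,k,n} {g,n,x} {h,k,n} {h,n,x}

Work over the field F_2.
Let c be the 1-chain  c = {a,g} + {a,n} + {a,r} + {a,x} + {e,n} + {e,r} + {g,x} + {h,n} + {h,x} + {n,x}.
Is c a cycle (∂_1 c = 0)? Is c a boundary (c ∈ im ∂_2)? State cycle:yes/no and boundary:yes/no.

n_0=8 n_1=21 n_2=15  [Z2]
∂1: piv[ae,ag,ak,an,ar,ax,eh] rk=7  ker:eg,en,er,ex,gk,gn,gr,gx,hk,hn,hx,kn,nx,rx
∂2: piv[aeg,aer,aex,agk,agn,akn,arx,egn,egx,enx,hkn,hnx] rk=12  ker:erx,gkn,gnx
∂1c = 0
c vs im∂2: reduces to 0 ⇒ boundary

cycle:yes boundary:yes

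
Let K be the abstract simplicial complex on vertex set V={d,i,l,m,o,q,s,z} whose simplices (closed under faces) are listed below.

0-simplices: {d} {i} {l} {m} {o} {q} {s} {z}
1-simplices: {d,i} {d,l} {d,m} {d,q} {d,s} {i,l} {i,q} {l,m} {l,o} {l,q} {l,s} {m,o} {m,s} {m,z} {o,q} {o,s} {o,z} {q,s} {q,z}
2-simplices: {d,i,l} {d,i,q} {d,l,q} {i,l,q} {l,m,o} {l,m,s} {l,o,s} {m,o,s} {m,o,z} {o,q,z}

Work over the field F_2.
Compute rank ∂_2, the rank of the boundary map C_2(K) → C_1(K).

n_0=8 n_1=19 n_2=10  [Z2]
∂1: piv[di,dl,dm,dq,ds,lo,mz] rk=7  ker:il,iq,lm,lq,ls,mo,ms,oq,os,oz,qs,qz
∂2: piv[dil,diq,dlq,lmo,lms,los,moz,oqz] rk=8  ker:ilq,mos
rk∂_2=8

rank∂_2=8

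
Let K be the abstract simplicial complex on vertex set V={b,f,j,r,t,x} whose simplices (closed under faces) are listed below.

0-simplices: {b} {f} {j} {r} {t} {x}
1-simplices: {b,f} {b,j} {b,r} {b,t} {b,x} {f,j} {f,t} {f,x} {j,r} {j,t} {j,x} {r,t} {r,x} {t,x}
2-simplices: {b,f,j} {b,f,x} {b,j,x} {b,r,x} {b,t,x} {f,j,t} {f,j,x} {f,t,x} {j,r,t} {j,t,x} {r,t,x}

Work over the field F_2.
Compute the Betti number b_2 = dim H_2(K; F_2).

n_0=6 n_1=14 n_2=11  [Z2]
∂1: piv[bf,bj,br,bt,bx] rk=5  ker:fj,ft,fx,jr,jt,jx,rt,rx,tx
∂2: piv[bfj,bfx,bjx,brx,btx,fjt,ftx,jrt,rtx] rk=9  ker:fjx,jtx
b_2=(11−9)−0=2

b_2=2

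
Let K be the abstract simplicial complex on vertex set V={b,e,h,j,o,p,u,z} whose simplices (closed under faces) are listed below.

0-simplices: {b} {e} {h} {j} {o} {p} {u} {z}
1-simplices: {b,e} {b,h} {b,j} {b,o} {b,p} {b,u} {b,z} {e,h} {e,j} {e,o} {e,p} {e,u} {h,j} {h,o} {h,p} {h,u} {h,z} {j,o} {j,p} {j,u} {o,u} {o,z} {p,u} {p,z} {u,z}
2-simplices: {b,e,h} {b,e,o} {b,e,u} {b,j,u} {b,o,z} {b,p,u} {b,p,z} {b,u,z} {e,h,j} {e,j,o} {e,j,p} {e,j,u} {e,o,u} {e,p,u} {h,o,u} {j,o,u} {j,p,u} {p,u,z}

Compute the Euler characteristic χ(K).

χ(K)=1

n_0=8 n_1=25 n_2=18
χ=+8−25+18=1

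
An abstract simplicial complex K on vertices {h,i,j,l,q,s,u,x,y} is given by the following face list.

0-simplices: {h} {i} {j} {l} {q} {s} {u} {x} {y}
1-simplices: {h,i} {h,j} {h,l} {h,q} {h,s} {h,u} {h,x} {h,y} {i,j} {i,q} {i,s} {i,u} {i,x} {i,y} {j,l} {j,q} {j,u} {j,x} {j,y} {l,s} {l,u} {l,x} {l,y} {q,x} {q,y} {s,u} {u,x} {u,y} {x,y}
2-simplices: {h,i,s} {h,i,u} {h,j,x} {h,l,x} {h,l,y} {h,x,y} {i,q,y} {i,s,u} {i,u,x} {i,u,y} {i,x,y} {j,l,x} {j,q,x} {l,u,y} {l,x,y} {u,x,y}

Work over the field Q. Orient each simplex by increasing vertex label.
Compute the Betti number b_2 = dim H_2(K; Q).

b_2=2

n_0=9 n_1=29 n_2=16  [Q]
∂1: piv[hi,hj,hl,hq,hs,hu,hx,hy] rk=8  ker:ij,iq,is,iu,ix,iy,jl,jq,ju,jx,jy,ls,lu,lx,ly,qx,qy,su,ux,uy,xy
∂2: piv[his,hiu,hjx,hlx,hly,hxy,iqy,isu,iux,iuy,ixy,jlx,jqx,luy] rk=14  ker:lxy,uxy
b_2=(16−14)−0=2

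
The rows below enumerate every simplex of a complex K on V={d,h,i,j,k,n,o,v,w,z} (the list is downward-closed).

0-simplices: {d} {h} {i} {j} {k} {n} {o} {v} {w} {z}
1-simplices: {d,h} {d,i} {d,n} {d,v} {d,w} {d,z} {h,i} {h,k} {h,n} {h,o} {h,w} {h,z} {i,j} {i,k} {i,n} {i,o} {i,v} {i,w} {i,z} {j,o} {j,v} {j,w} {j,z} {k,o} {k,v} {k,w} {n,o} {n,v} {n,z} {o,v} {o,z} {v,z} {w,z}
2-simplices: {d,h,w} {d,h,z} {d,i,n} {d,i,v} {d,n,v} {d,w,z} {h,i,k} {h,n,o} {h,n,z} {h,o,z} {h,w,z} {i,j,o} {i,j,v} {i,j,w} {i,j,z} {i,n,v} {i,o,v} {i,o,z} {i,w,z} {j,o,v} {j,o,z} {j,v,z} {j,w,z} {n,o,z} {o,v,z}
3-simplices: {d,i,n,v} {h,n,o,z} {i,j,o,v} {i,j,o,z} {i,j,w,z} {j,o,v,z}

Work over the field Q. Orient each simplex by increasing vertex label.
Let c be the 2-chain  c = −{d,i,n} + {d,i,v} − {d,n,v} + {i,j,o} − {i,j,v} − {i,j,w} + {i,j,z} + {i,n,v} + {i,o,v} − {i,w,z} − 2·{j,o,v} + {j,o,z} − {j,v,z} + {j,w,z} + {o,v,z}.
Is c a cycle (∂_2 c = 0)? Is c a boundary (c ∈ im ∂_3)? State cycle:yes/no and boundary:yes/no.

cycle:yes boundary:yes

n_0=10 n_1=33 n_2=25 n_3=6  [Q]
∂1: piv[dh,di,dn,dv,dw,dz,hk,ho,ij] rk=9  ker:hi,hn,hw,hz,ik,in,io,iv,iw,iz,jo,jv,jw,jz,ko,kv,kw,no,nv,nz,ov,oz,vz,wz
∂2: piv[dhw,dhz,din,div,dnv,dwz,hik,hno,hnz,hoz,ijo,ijv,ijw,ijz,iov,ioz,iwz,jvz] rk=18  ker:hwz,inv,jov,joz,jwz,noz,ovz
∂3: piv[dinv,hnoz,ijov,ijoz,ijwz,jovz] rk=6
∂2c = 0
c vs im∂3: reduces to 0 ⇒ boundary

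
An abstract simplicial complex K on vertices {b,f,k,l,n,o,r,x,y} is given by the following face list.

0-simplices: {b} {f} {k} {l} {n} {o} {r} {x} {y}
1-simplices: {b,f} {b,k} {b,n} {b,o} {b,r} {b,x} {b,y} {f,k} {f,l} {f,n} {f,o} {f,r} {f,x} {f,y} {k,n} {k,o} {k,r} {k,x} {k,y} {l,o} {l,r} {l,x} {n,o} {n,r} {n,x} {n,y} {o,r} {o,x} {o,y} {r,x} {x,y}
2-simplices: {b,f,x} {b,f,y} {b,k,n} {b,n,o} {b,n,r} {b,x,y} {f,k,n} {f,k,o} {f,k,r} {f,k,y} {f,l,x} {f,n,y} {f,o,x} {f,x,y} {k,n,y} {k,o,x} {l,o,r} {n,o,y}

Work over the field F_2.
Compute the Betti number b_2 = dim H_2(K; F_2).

b_2=2

n_0=9 n_1=31 n_2=18  [Z2]
∂1: piv[bf,bk,bn,bo,br,bx,by,fl] rk=8  ker:fk,fn,fo,fr,fx,fy,kn,ko,kr,kx,ky,lo,lr,lx,no,nr,nx,ny,or,ox,oy,rx,xy
∂2: piv[bfx,bfy,bkn,bno,bnr,bxy,fkn,fko,fkr,fky,flx,fny,fox,kox,lor,noy] rk=16  ker:fxy,kny
b_2=(18−16)−0=2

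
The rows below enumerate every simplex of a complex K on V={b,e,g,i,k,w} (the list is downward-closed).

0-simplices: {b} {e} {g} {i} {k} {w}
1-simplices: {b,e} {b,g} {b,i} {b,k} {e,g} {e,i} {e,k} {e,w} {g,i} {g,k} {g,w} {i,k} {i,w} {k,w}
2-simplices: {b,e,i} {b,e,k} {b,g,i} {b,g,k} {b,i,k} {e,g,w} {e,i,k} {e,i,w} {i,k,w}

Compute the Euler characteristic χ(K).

n_0=6 n_1=14 n_2=9
χ=+6−14+9=1

χ(K)=1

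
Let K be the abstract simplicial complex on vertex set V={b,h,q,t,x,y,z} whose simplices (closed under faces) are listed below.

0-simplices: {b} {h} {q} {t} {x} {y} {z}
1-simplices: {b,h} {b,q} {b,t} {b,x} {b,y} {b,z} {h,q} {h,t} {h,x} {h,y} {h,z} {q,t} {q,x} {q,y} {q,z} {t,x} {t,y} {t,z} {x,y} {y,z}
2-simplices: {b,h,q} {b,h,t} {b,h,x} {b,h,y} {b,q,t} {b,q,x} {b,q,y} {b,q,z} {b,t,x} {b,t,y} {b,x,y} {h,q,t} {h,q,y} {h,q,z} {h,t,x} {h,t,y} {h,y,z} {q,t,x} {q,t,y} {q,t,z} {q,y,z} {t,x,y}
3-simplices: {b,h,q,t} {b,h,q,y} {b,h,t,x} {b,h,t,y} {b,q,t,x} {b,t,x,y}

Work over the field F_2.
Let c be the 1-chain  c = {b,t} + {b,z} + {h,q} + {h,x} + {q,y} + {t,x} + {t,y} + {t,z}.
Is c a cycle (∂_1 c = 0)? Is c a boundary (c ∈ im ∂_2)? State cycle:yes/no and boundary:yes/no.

cycle:yes boundary:yes

n_0=7 n_1=20 n_2=22 n_3=6  [Z2]
∂1: piv[bh,bq,bt,bx,by,bz] rk=6  ker:hq,ht,hx,hy,hz,qt,qx,qy,qz,tx,ty,tz,xy,yz
∂2: piv[bhq,bht,bhx,bhy,bqt,bqx,bqy,bqz,btx,bty,bxy,hqz,hyz,qtz] rk=14  ker:hqt,hqy,htx,hty,qtx,qty,qyz,txy
∂3: piv[bhqt,bhqy,bhtx,bhty,bqtx,btxy] rk=6
∂1c = 0
c vs im∂2: reduces to 0 ⇒ boundary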